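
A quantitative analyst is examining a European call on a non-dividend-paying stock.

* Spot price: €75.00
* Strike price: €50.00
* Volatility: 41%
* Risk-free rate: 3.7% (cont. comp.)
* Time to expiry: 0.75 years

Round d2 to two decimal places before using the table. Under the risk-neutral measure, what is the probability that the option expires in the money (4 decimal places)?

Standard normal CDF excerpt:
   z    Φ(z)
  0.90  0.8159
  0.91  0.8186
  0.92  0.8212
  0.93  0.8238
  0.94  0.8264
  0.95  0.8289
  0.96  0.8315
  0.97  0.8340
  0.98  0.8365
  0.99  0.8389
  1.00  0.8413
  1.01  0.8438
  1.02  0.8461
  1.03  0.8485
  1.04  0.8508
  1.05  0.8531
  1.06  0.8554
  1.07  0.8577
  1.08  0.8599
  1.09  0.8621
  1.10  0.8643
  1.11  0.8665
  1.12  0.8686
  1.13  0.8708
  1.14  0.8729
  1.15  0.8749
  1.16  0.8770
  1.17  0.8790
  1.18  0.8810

T = 0.75;  σ√T = 0.3551
d₁ = [ln(75/50) + (0.037 + ½·0.41²)·0.75] / (σ√T) = (0.4055 + 0.0908) / 0.3551 = 1.3976 → 1.40
d₂ = 1.3976 − 0.3551 = 1.0425 → 1.04
Risk-neutral Pr[S_T > K] = N(d₂) = N(1.04) = 0.8508

0.8508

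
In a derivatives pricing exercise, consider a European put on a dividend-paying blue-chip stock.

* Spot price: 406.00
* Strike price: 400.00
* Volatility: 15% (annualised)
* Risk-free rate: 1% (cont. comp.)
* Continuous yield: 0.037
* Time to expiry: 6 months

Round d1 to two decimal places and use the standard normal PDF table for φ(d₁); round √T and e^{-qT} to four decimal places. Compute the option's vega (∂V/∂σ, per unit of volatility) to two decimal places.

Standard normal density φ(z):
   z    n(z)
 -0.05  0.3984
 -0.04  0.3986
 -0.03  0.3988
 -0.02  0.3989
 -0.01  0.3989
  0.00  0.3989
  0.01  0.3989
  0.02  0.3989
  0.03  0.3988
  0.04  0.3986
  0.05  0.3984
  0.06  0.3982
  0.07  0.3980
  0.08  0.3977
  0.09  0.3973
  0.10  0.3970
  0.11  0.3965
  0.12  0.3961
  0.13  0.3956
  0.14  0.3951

112.17

σ√T = 0.15·√0.5 = 0.1061
ln(S/K) + (r − q + σ²/2)T = ln(406/400) + (0.01 − 0.037 + 0.15²/2)·0.5 = 0.0149 − 0.0079 = 0.0070
d₁ = 0.0070 / 0.1061 = 0.0661 which rounds to 0.07
√T = √0.5 = 0.7071
φ(d₁) = φ(0.07) = 0.3980
exp(−qT) = exp(−0.037·0.5) = 0.9817
vega = S·exp(−qT)·φ(d₁)·√T = 406·0.9817·0.3980·0.7071 = 112.1679
(The call has the same vega.)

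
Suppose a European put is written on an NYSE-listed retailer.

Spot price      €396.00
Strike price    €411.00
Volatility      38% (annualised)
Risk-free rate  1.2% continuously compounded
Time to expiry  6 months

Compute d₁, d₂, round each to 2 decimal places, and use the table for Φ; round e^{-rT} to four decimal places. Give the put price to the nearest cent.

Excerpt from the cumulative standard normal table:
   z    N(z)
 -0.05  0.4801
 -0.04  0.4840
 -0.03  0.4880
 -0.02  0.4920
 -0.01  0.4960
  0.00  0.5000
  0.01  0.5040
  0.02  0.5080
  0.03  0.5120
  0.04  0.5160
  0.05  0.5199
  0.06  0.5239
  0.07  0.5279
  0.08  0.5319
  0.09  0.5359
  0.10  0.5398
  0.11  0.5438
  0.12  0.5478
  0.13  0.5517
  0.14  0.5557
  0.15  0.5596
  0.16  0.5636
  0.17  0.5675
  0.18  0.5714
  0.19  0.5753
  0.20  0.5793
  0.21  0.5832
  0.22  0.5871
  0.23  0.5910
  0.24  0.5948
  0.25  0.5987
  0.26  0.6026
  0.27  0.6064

€49.76

T = 0.5;  σ√T = 0.2687
d₁ = [ln(396/411) + (0.012 + ½·0.38²)·0.5] / (σ√T) = (-0.0372 + 0.0421) / 0.2687 = 0.0183 → 0.02
d₂ = 0.0183 − 0.2687 = -0.2504 → -0.25
exp(−rT) = exp(−0.012·0.5) = 0.9940
P = 411·0.9940·N(0.25) − 396·N(-0.02) = 411·0.9940·0.5987 − 396·0.4920 = 244.5893 − 194.8320 = 49.7573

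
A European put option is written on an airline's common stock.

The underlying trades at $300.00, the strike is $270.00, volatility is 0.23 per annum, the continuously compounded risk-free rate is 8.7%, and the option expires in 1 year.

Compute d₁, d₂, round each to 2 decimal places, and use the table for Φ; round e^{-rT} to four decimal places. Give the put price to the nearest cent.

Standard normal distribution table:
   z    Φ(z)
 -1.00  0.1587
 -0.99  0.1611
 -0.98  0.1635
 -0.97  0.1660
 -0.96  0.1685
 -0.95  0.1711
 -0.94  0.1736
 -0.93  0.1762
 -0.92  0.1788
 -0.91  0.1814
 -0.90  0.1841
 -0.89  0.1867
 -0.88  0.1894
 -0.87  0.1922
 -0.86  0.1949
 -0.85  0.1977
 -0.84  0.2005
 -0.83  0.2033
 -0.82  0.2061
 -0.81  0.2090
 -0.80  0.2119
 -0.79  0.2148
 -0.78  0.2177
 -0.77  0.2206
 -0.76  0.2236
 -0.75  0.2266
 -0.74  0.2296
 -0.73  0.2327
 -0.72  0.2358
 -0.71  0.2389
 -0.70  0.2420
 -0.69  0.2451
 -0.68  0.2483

σ√T = 0.23 × 1.0000 = 0.2300
d₁ = [ln(300/270) + (0.087 + ½·0.23²)·1] / (σ√T) = (0.1054 + 0.1134) / 0.2300 = 0.9514 ⇒ 0.95
d₂ = 0.9514 − 0.2300 = 0.7214 ⇒ 0.72
e^(−rT) = e^(−0.087·1) = 0.9167
N(−d₂) = N(-0.72) = 0.2358;  N(−d₁) = N(-0.95) = 0.1711
P = 270·0.9167·0.2358 − 300·0.1711 = 58.3626 − 51.3300 = 7.0326

$7.03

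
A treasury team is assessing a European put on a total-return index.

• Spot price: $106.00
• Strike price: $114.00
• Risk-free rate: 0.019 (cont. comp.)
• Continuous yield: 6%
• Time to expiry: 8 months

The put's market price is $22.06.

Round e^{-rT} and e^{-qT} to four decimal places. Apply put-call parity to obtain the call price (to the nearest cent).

$11.34

exp(−qT) = exp(−0.06·0.6667) = 0.9608;  exp(−rT) = exp(−0.019·0.6667) = 0.9874
Put-call parity: C − P = S·e^(−qT) − K·e^(−rT) = 106·0.9608 − 114·0.9874 = 101.8448 − 112.5636 = -10.7188
C = P + (C − P) = 22.06 + (-10.7188) = 11.3412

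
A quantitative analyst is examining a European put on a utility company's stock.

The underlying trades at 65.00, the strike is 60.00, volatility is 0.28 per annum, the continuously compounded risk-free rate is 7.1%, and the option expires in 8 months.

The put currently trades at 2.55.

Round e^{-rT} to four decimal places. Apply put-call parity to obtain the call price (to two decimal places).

10.32

exp(−rT) = exp(−0.071·0.6667) = 0.9538
Put-call parity: C − P = S − K·e^(−rT) = 65 − 60·0.9538 = 65 − 57.2280 = 7.7720
C = P + (C − P) = 2.55 + (7.7720) = 10.3220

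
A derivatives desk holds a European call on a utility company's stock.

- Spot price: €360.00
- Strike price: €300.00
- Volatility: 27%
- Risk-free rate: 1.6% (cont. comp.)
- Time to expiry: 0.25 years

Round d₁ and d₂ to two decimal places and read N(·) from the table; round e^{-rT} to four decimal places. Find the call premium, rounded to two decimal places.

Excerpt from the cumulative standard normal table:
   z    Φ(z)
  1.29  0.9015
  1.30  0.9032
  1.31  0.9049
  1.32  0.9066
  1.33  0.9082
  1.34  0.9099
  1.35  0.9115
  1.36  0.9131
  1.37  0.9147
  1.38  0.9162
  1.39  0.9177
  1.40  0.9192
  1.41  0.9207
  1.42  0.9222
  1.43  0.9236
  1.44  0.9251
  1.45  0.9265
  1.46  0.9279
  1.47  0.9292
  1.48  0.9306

€63.16

T = 0.25;  σ√T = 0.1350
ln(S/K) + (r + σ²/2)T = ln(360/300) + (0.016 + 0.27²/2)·0.25 = 0.1823 + 0.0131 = 0.1954
d₁ = 0.1954 / 0.1350 = 1.4477 which rounds to 1.45
d₂ = d₁ − σ√T = 1.4477 − 0.1350 = 1.3127 which rounds to 1.31
exp(−rT) = exp(−0.016·0.25) = 0.9960
N(d₁) = N(1.45) = 0.9265;  N(d₂) = N(1.31) = 0.9049
C = 360·0.9265 − 300·0.9960·0.9049 = 333.5400 − 270.3841 = 63.1559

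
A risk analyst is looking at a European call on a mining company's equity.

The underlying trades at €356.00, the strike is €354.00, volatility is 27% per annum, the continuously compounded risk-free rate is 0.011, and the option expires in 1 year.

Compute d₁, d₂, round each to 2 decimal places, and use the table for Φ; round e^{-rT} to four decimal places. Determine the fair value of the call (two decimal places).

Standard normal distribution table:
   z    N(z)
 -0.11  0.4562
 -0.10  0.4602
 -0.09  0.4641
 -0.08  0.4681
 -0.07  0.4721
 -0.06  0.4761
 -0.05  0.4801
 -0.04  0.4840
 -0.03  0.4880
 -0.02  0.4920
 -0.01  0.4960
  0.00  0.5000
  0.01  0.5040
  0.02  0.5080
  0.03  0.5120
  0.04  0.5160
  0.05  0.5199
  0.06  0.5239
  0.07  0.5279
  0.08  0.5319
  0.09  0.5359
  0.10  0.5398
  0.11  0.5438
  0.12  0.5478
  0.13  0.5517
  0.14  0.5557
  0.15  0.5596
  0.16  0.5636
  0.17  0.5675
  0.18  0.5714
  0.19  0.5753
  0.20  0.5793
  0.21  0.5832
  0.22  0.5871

€40.93

σ√T = 0.27 × 1.0000 = 0.2700
d₁ = [ln(356/354) + (0.011 + ½·0.27²)·1] / (σ√T) = (0.0056 + 0.0475) / 0.2700 = 0.1966 ≈ 0.20
d₂ = 0.1966 − 0.2700 = -0.0734 ≈ -0.07
e^(−rT) = e^(−0.011·1) = 0.9891
N(d₁) = N(0.20) = 0.5793;  N(d₂) = N(-0.07) = 0.4721
C = 356·0.5793 − 354·0.9891·0.4721 = 206.2308 − 165.3018 = 40.9290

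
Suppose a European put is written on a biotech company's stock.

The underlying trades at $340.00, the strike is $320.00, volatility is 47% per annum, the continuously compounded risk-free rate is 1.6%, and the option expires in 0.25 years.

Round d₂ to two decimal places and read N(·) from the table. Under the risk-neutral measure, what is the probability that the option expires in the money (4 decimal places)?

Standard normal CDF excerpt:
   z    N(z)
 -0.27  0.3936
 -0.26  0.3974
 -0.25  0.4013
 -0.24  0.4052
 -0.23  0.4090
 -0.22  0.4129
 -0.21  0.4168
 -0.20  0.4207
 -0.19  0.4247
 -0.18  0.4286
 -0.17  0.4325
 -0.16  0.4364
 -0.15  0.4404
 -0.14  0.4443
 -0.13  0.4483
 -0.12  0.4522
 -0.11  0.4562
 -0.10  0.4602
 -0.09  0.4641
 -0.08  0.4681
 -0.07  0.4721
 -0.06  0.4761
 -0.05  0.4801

0.4364

σ√T = 0.47 × 0.5000 = 0.2350
d₁ = [ln(340/320) + (0.016 + ½·0.47²)·0.25] / (σ√T) = (0.0606 + 0.0316) / 0.2350 = 0.3925 → 0.39
d₂ = 0.3925 − 0.2350 = 0.1575 → 0.16
Pr(exercise) under Q = N(−d₂) = N(-0.16) = 0.4364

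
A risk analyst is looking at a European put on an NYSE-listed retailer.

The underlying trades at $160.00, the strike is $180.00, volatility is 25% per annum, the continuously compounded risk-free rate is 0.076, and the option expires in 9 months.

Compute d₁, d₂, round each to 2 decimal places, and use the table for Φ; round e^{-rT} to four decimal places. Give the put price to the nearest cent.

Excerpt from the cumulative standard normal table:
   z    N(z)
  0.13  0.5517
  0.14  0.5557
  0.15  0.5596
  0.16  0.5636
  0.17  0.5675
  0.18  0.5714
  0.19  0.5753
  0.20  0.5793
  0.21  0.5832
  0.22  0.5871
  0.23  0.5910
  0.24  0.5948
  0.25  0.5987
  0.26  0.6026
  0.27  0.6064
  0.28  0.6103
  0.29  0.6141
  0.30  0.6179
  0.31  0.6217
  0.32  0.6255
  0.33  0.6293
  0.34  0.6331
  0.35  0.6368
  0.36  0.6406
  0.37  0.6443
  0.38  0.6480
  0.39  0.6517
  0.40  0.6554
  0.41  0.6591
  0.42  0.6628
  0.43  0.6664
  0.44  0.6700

σ√T = 0.25·√0.75 = 0.2165
d₁ = [ln(160/180) + (0.076 + ½·0.25²)·0.75] / (σ√T) = (-0.1178 + 0.0804) / 0.2165 = -0.1725 → -0.17
d₂ = -0.1725 − 0.2165 = -0.3890 → -0.39
exp(−rT) = exp(−0.076·0.75) = 0.9446
N(−d₂) = N(0.39) = 0.6517;  N(−d₁) = N(0.17) = 0.5675
P = 180·0.9446·0.6517 − 160·0.5675 = 110.8072 − 90.8000 = 20.0072

$20.01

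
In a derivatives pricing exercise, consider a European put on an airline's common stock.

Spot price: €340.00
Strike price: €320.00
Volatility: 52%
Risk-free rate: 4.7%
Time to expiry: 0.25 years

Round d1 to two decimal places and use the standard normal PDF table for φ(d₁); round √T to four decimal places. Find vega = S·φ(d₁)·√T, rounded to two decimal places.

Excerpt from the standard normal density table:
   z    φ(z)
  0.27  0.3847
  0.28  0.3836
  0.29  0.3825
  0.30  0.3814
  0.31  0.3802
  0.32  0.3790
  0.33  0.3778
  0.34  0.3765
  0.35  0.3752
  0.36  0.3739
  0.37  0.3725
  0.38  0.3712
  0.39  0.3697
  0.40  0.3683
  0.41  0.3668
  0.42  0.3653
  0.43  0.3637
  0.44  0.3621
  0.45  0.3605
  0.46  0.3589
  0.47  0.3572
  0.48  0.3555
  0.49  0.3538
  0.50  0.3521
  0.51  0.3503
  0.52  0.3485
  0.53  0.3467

62.36

T = 0.25;  σ√T = 0.2600
d₁ = [ln(340/320) + (0.047 + 0.52²/2)·0.25] / 0.2600 = [0.0606 + 0.0456] / 0.2600 = 0.4084 which rounds to 0.41
√T = √0.25 = 0.5000
φ(d₁) = φ(0.41) = 0.3668
vega = S·φ(d₁)·√T = 340·0.3668·0.5000 = 62.3560
(Call and put vega coincide under Black-Scholes.)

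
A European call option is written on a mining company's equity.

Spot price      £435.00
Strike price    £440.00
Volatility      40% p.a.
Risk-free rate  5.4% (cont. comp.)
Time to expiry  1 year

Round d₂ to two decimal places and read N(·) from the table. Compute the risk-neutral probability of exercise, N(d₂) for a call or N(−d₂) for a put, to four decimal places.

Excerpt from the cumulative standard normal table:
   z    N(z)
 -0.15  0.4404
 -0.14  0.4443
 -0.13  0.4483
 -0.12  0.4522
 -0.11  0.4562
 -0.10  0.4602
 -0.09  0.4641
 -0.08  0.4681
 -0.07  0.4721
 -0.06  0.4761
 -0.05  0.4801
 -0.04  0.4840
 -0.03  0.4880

0.4641

T = 1;  σ√T = 0.4000
d₁ = [ln(435/440) + (0.054 + 0.4²/2)·1] / 0.4000 = [-0.0114 + 0.1340] / 0.4000 = 0.3064 ≈ 0.31
d₂ = d₁ − σ√T = 0.3064 − 0.4000 = -0.0936 ≈ -0.09
Risk-neutral Pr[S_T > K] = N(d₂) = N(-0.09) = 0.4641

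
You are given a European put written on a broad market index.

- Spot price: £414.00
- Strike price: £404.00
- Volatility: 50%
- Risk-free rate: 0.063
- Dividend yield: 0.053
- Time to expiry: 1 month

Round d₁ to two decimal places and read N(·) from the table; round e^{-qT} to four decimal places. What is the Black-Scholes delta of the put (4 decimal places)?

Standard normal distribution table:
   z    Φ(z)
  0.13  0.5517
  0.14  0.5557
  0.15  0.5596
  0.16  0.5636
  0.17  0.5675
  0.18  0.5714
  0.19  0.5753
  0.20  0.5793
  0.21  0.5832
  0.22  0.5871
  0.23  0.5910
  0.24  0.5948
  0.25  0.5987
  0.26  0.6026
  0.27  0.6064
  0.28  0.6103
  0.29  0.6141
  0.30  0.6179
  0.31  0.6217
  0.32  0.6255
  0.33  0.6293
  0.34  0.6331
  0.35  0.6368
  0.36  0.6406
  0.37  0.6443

σ√T = 0.5 × 0.2887 = 0.1443
ln(S/K) + (r − q + σ²/2)T = ln(414/404) + (0.063 − 0.053 + 0.5²/2)·0.08333 = 0.0245 + 0.0112 = 0.0357
d₁ = 0.0357 / 0.1443 = 0.2473 → 0.25
N(d₁) = N(0.25) = 0.5987
Δ_put = e^(−qT)·(N(d₁) − 1) = 0.9956·(0.5987 − 1) = -0.3995

-0.3995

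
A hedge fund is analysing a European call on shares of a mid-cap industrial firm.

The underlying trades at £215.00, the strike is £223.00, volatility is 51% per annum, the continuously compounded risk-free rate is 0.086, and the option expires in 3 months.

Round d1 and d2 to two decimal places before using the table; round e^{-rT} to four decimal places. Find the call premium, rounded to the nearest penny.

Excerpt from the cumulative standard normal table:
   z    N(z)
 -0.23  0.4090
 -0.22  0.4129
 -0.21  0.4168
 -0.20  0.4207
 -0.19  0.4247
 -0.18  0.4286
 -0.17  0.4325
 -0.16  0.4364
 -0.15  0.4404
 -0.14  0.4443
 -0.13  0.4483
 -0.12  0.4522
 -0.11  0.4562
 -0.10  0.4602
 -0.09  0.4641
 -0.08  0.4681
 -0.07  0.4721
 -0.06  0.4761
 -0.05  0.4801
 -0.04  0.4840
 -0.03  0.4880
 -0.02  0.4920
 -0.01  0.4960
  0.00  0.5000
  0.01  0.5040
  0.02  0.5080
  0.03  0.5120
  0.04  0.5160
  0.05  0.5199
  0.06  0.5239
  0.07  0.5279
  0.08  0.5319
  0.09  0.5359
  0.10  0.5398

£20.81

σ√T = 0.51·√0.25 = 0.2550
ln(S/K) + (r + σ²/2)T = ln(215/223) + (0.086 + 0.51²/2)·0.25 = -0.0365 + 0.0540 = 0.0175
d₁ = 0.0175 / 0.2550 = 0.0685 which rounds to 0.07
d₂ = d₁ − σ√T = 0.0685 − 0.2550 = -0.1865 which rounds to -0.19
exp(−rT) = exp(−0.086·0.25) = 0.9787
N(d₁) = N(0.07) = 0.5279;  N(d₂) = N(-0.19) = 0.4247
C = 215·0.5279 − 223·0.9787·0.4247 = 113.4985 − 92.6908 = 20.8077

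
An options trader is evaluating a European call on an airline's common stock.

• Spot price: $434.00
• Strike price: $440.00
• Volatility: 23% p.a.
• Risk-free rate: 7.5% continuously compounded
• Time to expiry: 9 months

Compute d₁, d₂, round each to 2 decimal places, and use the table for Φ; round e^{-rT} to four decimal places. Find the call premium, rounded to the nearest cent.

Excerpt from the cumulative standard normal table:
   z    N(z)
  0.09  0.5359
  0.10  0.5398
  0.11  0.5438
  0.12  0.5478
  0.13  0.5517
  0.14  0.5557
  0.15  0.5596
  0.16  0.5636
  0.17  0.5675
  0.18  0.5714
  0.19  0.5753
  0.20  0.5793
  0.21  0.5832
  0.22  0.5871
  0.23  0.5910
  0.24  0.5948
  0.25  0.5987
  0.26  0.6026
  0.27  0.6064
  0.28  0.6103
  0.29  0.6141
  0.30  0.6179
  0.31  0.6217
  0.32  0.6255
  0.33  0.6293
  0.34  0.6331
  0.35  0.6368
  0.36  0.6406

$43.63

T = 0.75;  σ√T = 0.1992
ln(S/K) + (r + σ²/2)T = ln(434/440) + (0.075 + 0.23²/2)·0.75 = -0.0137 + 0.0761 = 0.0624
d₁ = 0.0624 / 0.1992 = 0.3131 → 0.31
d₂ = d₁ − σ√T = 0.3131 − 0.1992 = 0.1139 → 0.11
e^(−rT) = e^(−0.075·0.75) = 0.9453
N(d₁) = N(0.31) = 0.6217;  N(d₂) = N(0.11) = 0.5438
C = 434·0.6217 − 440·0.9453·0.5438 = 269.8178 − 226.1838 = 43.6340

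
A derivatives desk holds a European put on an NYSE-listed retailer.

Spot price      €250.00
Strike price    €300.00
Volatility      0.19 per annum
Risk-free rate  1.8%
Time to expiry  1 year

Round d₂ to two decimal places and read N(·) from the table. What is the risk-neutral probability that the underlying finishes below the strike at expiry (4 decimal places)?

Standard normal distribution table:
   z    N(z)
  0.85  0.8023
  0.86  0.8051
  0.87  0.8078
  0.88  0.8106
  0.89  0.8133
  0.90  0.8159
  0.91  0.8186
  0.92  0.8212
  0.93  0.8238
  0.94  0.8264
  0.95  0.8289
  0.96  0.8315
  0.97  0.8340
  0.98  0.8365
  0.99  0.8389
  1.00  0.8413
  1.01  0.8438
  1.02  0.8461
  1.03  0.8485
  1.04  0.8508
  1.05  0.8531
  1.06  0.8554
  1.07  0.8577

0.8315

σ√T = 0.19·√1 = 0.1900
d₁ = [ln(250/300) + (0.018 + 0.19²/2)·1] / 0.1900 = [-0.1823 + 0.0360] / 0.1900 = -0.7699 which rounds to -0.77
d₂ = d₁ − σ√T = -0.7699 − 0.1900 = -0.9599 which rounds to -0.96
Risk-neutral Pr[S_T < K] = N(−d₂) = N(0.96) = 0.8315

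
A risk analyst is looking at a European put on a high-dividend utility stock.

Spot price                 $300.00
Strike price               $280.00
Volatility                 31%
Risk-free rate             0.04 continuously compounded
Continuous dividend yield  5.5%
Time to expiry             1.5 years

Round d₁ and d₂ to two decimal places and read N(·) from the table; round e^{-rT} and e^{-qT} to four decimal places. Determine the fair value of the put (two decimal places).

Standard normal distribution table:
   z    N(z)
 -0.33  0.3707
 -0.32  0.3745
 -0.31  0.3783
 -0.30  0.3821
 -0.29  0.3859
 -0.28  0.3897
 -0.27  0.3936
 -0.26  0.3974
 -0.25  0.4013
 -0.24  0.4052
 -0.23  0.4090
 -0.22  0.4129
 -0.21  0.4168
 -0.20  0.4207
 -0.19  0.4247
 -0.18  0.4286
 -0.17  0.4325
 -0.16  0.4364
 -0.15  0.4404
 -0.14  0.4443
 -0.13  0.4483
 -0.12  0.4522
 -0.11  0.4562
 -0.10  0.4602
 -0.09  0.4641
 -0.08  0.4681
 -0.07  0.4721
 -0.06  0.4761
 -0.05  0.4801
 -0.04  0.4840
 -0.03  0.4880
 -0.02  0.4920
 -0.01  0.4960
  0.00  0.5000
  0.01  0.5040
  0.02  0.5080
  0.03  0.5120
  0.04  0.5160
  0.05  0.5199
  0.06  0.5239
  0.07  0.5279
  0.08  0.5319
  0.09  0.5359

σ√T = 0.31·√1.5 = 0.3797
ln(S/K) + (r − q + σ²/2)T = ln(300/280) + (0.04 − 0.055 + 0.31²/2)·1.5 = 0.0690 + 0.0496 = 0.1186
d₁ = 0.1186 / 0.3797 = 0.3123 ≈ 0.31
d₂ = d₁ − σ√T = 0.3123 − 0.3797 = -0.0674 ≈ -0.07
e^(−qT) = e^(−0.055·1.5) = 0.9208;  e^(−rT) = e^(−0.04·1.5) = 0.9418
P = 280·0.9418·N(0.07) − 300·0.9208·N(-0.31) = 280·0.9418·0.5279 − 300·0.9208·0.3783 = 139.2093 − 104.5016 = 34.7077

$34.71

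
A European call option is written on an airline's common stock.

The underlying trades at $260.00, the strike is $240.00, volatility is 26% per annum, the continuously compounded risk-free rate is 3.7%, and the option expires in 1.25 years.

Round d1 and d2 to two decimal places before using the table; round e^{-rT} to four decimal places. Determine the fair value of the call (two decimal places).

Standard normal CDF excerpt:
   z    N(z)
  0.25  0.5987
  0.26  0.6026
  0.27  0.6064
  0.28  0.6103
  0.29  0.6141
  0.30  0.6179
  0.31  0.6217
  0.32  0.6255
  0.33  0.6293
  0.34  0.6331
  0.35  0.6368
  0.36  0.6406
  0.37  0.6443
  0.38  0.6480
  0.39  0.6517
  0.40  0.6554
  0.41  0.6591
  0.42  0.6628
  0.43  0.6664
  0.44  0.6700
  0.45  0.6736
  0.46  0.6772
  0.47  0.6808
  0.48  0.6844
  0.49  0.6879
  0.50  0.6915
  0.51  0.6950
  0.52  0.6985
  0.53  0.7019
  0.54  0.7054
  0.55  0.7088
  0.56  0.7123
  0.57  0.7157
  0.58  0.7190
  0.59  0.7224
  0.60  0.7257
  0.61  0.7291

$46.22

T = 1.25;  σ√T = 0.2907
d₁ = [ln(260/240) + (0.037 + 0.26²/2)·1.25] / 0.2907 = [0.0800 + 0.0885] / 0.2907 = 0.5798 ⇒ 0.58
d₂ = d₁ − σ√T = 0.5798 − 0.2907 = 0.2891 ⇒ 0.29
e^(−rT) = e^(−0.037·1.25) = 0.9548
N(d₁) = N(0.58) = 0.7190;  N(d₂) = N(0.29) = 0.6141
C = 260·0.7190 − 240·0.9548·0.6141 = 186.9400 − 140.7222 = 46.2178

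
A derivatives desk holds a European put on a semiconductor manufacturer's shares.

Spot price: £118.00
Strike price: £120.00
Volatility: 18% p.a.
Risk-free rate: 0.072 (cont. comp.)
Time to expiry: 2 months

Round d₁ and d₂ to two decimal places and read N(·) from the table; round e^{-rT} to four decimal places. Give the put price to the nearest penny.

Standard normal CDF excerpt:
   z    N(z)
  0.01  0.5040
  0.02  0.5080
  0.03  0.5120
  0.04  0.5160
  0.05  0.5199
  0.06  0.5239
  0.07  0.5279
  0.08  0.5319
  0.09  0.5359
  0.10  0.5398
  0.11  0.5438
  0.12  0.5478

σ√T = 0.18 × 0.4082 = 0.0735
ln(S/K) + (r + σ²/2)T = ln(118/120) + (0.072 + 0.18²/2)·0.1667 = -0.0168 + 0.0147 = -0.0021
d₁ = -0.0021 / 0.0735 = -0.0287 ≈ -0.03
d₂ = d₁ − σ√T = -0.0287 − 0.0735 = -0.1022 ≈ -0.10
exp(−rT) = exp(−0.072·0.1667) = 0.9881
P = 120·0.9881·N(0.10) − 118·N(0.03) = 120·0.9881·0.5398 − 118·0.5120 = 64.0052 − 60.4160 = 3.5892

£3.59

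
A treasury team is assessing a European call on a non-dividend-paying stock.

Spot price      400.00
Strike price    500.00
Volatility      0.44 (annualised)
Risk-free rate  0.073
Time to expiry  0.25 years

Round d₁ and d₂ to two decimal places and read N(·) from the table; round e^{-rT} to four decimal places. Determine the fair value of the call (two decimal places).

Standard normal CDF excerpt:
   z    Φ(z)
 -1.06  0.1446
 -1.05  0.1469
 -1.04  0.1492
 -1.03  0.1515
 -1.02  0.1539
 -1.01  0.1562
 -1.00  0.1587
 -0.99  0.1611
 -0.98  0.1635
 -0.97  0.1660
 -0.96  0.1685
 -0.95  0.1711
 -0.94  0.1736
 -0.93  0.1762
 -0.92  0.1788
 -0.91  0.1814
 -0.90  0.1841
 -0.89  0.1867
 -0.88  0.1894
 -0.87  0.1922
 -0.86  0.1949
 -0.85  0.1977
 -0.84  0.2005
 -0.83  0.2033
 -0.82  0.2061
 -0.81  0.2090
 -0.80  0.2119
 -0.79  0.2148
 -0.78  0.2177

9.19

T = 0.25;  σ√T = 0.2200
d₁ = [ln(400/500) + (0.073 + ½·0.44²)·0.25] / (σ√T) = (-0.2231 + 0.0425) / 0.2200 = -0.8213 ≈ -0.82
d₂ = -0.8213 − 0.2200 = -1.0413 ≈ -1.04
e^(−rT) = e^(−0.073·0.25) = 0.9819
N(d₁) = N(-0.82) = 0.2061;  N(d₂) = N(-1.04) = 0.1492
C = 400·0.2061 − 500·0.9819·0.1492 = 82.4400 − 73.2497 = 9.1903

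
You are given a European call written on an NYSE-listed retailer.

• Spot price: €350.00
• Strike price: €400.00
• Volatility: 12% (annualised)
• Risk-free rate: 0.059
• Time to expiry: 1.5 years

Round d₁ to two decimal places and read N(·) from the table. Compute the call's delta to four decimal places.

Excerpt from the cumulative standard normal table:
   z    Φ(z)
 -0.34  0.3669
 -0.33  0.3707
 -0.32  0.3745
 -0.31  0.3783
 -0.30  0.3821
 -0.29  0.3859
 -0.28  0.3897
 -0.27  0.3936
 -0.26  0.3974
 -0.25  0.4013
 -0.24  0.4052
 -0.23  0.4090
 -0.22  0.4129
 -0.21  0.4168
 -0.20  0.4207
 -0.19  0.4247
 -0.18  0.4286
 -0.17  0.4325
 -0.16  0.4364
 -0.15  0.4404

T = 1.5;  σ√T = 0.1470
d₁ = [ln(350/400) + (0.059 + 0.12²/2)·1.5] / 0.1470 = [-0.1335 + 0.0993] / 0.1470 = -0.2329 which rounds to -0.23
N(d₁) = N(-0.23) = 0.4090
Δ_call = N(d₁) = 0.4090

0.4090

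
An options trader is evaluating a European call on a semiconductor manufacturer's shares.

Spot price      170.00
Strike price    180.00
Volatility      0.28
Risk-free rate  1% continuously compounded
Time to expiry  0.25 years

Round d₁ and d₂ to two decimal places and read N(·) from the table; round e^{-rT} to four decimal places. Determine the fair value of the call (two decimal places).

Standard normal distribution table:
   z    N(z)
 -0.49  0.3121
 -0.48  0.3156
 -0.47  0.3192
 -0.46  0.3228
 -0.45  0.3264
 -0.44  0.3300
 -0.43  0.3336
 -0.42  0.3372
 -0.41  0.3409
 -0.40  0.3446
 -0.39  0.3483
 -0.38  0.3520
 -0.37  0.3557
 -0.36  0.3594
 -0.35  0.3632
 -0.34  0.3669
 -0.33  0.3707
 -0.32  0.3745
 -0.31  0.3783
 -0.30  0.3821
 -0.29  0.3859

5.71

σ√T = 0.28 × 0.5000 = 0.1400
ln(S/K) + (r + σ²/2)T = ln(170/180) + (0.01 + 0.28²/2)·0.25 = -0.0572 + 0.0123 = -0.0449
d₁ = -0.0449 / 0.1400 = -0.3204 ≈ -0.32
d₂ = d₁ − σ√T = -0.3204 − 0.1400 = -0.4604 ≈ -0.46
exp(−rT) = exp(−0.01·0.25) = 0.9975
C = 170·N(-0.32) − 180·0.9975·N(-0.46) = 170·0.3745 − 180·0.9975·0.3228 = 63.6650 − 57.9587 = 5.7063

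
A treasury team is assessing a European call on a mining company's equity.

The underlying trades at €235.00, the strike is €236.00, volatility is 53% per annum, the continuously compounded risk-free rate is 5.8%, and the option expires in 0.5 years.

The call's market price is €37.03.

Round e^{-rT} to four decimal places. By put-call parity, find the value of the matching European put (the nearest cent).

€31.28

e^(−rT) = e^(−0.058·0.5) = 0.9714
Put-call parity: C − P = S − K·e^(−rT) = 235 − 236·0.9714 = 235 − 229.2504 = 5.7496
P = C − (C − P) = 37.03 − (5.7496) = 31.2804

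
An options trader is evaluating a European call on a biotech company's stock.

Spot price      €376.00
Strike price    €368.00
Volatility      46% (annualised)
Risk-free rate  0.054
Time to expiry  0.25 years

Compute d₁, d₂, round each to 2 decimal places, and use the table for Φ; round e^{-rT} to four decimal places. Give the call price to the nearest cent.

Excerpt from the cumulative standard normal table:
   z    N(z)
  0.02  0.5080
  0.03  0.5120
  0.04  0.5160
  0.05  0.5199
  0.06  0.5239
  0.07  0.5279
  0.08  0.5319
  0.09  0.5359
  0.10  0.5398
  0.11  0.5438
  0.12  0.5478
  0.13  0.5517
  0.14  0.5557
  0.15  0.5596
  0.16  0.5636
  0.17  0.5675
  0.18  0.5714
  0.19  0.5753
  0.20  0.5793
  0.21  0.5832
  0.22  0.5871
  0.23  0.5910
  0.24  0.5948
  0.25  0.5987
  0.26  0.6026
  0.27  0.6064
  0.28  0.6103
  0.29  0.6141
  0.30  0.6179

€40.66

σ√T = 0.46·√0.25 = 0.2300
d₁ = [ln(376/368) + (0.054 + 0.46²/2)·0.25] / 0.2300 = [0.0215 + 0.0399] / 0.2300 = 0.2672 ≈ 0.27
d₂ = d₁ − σ√T = 0.2672 − 0.2300 = 0.0372 ≈ 0.04
exp(−rT) = exp(−0.054·0.25) = 0.9866
N(d₁) = N(0.27) = 0.6064;  N(d₂) = N(0.04) = 0.5160
C = 376·0.6064 − 368·0.9866·0.5160 = 228.0064 − 187.3435 = 40.6629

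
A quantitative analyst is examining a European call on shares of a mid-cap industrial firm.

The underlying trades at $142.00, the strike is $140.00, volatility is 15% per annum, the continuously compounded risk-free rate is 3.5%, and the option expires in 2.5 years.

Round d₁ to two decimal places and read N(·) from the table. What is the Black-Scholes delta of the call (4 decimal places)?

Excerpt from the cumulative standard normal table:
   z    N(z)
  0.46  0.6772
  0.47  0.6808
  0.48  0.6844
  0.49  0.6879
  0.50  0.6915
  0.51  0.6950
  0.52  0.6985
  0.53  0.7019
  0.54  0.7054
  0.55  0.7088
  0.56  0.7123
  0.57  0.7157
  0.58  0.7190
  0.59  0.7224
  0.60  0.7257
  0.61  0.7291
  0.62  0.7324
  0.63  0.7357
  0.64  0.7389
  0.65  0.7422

σ√T = 0.15 × 1.5811 = 0.2372
d₁ = [ln(142/140) + (0.035 + 0.15²/2)·2.5] / 0.2372 = [0.0142 + 0.1156] / 0.2372 = 0.5473 ⇒ 0.55
N(d₁) = N(0.55) = 0.7088
Δ_call = N(d₁) = 0.7088

0.7088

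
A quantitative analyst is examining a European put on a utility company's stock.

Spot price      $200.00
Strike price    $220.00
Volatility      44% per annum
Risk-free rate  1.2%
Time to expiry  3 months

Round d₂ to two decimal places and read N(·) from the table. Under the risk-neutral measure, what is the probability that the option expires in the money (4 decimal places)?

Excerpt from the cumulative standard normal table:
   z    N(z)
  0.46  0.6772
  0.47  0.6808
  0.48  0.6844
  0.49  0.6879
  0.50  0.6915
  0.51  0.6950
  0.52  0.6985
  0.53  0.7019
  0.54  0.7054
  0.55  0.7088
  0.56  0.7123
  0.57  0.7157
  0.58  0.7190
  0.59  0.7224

σ√T = 0.44·√0.25 = 0.2200
d₁ = [ln(200/220) + (0.012 + ½·0.44²)·0.25] / (σ√T) = (-0.0953 + 0.0272) / 0.2200 = -0.3096 which rounds to -0.31
d₂ = -0.3096 − 0.2200 = -0.5296 which rounds to -0.53
Risk-neutral Pr[S_T < K] = N(−d₂) = N(0.53) = 0.7019

0.7019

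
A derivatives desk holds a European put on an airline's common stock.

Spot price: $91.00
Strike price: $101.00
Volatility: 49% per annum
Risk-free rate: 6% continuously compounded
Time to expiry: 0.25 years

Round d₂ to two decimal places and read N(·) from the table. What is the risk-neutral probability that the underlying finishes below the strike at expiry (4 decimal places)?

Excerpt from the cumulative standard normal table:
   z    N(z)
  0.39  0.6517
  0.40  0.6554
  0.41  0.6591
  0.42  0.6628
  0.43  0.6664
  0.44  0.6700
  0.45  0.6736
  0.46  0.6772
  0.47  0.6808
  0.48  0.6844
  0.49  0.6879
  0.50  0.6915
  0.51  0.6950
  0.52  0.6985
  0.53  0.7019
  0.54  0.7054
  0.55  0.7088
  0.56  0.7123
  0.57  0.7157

0.6879

T = 0.25;  σ√T = 0.2450
d₁ = [ln(91/101) + (0.06 + 0.49²/2)·0.25] / 0.2450 = [-0.1043 + 0.0450] / 0.2450 = -0.2418 ⇒ -0.24
d₂ = d₁ − σ√T = -0.2418 − 0.2450 = -0.4868 ⇒ -0.49
Pr(exercise) under Q = N(−d₂) = N(0.49) = 0.6879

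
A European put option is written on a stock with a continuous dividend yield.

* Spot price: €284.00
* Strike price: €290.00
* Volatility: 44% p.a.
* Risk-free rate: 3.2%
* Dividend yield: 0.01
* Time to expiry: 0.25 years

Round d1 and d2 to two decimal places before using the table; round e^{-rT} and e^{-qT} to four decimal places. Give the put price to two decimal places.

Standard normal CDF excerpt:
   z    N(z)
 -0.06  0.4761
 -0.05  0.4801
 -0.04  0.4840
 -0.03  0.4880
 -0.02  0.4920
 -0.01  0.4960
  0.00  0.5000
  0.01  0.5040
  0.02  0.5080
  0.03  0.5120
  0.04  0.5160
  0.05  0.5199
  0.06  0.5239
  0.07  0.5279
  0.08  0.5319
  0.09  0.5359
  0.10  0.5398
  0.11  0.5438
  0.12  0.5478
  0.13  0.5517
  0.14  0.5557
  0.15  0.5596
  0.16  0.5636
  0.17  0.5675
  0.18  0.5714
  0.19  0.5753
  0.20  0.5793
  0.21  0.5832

€27.27

σ√T = 0.44·√0.25 = 0.2200
d₁ = [ln(284/290) + (0.032 − 0.01 + ½·0.44²)·0.25] / (σ√T) = (-0.0209 + 0.0297) / 0.2200 = 0.0400 ≈ 0.04
d₂ = 0.0400 − 0.2200 = -0.1800 ≈ -0.18
e^(−qT) = e^(−0.01·0.25) = 0.9975;  e^(−rT) = e^(−0.032·0.25) = 0.9920
N(−d₂) = N(0.18) = 0.5714;  N(−d₁) = N(-0.04) = 0.4840
P = 290·0.9920·0.5714 − 284·0.9975·0.4840 = 164.3804 − 137.1124 = 27.2680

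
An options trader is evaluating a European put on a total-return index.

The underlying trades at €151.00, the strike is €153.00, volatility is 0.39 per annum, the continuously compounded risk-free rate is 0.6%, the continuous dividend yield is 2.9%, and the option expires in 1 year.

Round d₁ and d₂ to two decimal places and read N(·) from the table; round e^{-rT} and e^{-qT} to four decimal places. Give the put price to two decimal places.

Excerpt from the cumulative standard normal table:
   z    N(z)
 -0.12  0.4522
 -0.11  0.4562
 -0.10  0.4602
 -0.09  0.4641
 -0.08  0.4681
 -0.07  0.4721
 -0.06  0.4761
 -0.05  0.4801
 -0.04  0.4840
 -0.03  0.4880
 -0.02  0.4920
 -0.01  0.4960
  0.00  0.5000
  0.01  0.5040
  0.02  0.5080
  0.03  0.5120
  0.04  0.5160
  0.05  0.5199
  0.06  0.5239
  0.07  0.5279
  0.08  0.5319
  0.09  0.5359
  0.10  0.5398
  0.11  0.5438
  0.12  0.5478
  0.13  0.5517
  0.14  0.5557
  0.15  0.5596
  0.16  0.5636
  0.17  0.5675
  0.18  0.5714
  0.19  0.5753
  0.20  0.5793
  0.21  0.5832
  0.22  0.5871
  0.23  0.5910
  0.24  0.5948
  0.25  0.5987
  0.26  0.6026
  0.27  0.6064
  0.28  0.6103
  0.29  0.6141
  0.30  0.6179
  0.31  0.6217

€25.89

σ√T = 0.39·√1 = 0.3900
ln(S/K) + (r − q + σ²/2)T = ln(151/153) + (0.006 − 0.029 + 0.39²/2)·1 = -0.0132 + 0.0531 = 0.0399
d₁ = 0.0399 / 0.3900 = 0.1023 ⇒ 0.10
d₂ = d₁ − σ√T = 0.1023 − 0.3900 = -0.2877 ⇒ -0.29
e^(−qT) = e^(−0.029·1) = 0.9714;  e^(−rT) = e^(−0.006·1) = 0.9940
P = 153·0.9940·N(0.29) − 151·0.9714·N(-0.10) = 153·0.9940·0.6141 − 151·0.9714·0.4602 = 93.3936 − 67.5028 = 25.8908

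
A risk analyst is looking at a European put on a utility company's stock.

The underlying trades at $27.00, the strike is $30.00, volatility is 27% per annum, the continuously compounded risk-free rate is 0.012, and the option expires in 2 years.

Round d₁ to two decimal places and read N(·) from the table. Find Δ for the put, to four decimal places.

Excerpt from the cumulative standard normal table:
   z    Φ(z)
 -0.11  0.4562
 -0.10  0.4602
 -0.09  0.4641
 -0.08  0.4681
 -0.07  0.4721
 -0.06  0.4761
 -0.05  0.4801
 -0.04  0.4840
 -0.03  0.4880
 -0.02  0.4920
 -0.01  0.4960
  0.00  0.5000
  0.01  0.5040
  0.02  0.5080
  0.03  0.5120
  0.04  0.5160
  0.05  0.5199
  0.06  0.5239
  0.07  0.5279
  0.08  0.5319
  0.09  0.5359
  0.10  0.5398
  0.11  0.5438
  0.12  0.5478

-0.5080

σ√T = 0.27 × 1.4142 = 0.3818
d₁ = [ln(27/30) + (0.012 + 0.27²/2)·2] / 0.3818 = [-0.1054 + 0.0969] / 0.3818 = -0.0222 → -0.02
N(d₁) = N(-0.02) = 0.4920
Δ_put = N(d₁) − 1 = 0.4920 − 1 = -0.5080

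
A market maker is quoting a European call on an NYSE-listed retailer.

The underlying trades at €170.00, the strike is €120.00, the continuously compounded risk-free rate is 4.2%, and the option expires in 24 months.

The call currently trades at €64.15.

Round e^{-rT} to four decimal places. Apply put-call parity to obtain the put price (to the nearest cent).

€4.48

e^(−rT) = e^(−0.042·2) = 0.9194
Put-call parity: C − P = S − K·e^(−rT) = 170 − 120·0.9194 = 170 − 110.3280 = 59.6720
P = C − (C − P) = 64.15 − (59.6720) = 4.4780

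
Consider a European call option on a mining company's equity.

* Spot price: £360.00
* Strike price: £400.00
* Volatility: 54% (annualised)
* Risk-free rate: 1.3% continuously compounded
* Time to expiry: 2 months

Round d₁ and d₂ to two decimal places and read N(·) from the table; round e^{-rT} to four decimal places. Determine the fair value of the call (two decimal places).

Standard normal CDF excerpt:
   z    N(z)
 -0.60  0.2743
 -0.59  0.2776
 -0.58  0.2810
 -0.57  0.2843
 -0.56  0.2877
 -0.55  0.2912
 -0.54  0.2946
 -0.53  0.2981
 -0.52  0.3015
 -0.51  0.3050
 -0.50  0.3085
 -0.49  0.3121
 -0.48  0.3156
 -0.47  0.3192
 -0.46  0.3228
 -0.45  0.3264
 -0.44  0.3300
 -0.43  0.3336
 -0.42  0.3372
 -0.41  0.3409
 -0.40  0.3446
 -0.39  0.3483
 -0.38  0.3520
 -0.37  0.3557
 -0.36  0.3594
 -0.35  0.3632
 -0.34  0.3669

σ√T = 0.54 × 0.4082 = 0.2205
ln(S/K) + (r + σ²/2)T = ln(360/400) + (0.013 + 0.54²/2)·0.1667 = -0.1054 + 0.0265 = -0.0789
d₁ = -0.0789 / 0.2205 = -0.3579 → -0.36
d₂ = d₁ − σ√T = -0.3579 − 0.2205 = -0.5783 → -0.58
exp(−rT) = exp(−0.013·0.1667) = 0.9978
N(d₁) = N(-0.36) = 0.3594;  N(d₂) = N(-0.58) = 0.2810
C = 360·0.3594 − 400·0.9978·0.2810 = 129.3840 − 112.1527 = 17.2313

£17.23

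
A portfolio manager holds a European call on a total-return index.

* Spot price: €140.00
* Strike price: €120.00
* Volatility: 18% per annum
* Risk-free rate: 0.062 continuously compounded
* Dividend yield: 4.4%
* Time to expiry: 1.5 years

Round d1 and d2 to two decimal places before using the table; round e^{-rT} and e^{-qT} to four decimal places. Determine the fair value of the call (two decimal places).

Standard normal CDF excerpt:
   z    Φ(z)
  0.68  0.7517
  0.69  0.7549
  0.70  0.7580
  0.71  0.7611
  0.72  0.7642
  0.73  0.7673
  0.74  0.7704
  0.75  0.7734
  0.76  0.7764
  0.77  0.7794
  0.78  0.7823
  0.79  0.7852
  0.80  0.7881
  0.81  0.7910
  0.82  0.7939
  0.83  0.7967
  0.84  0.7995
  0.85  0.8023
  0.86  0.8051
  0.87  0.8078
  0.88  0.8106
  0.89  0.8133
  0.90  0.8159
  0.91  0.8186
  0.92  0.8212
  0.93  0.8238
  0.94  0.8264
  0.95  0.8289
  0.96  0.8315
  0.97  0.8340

€24.74

σ√T = 0.18·√1.5 = 0.2205
d₁ = [ln(140/120) + (0.062 − 0.044 + 0.18²/2)·1.5] / 0.2205 = [0.1542 + 0.0513] / 0.2205 = 0.9319 ⇒ 0.93
d₂ = d₁ − σ√T = 0.9319 − 0.2205 = 0.7115 ⇒ 0.71
exp(−qT) = exp(−0.044·1.5) = 0.9361;  exp(−rT) = exp(−0.062·1.5) = 0.9112
N(d₁) = N(0.93) = 0.8238;  N(d₂) = N(0.71) = 0.7611
C = 140·0.9361·0.8238 − 120·0.9112·0.7611 = 107.9623 − 83.2217 = 24.7406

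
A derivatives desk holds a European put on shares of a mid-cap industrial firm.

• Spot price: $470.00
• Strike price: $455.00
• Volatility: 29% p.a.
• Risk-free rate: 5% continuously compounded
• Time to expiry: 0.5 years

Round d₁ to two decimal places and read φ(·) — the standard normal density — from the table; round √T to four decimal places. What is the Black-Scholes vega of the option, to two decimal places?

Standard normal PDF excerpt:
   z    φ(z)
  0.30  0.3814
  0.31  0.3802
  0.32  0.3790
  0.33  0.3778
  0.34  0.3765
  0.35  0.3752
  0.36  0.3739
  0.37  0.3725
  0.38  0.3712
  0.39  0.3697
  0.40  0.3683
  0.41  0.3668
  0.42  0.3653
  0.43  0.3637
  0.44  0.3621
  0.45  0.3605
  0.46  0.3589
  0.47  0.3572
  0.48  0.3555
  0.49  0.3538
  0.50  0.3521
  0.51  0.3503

σ√T = 0.29·√0.5 = 0.2051
d₁ = [ln(470/455) + (0.05 + ½·0.29²)·0.5] / (σ√T) = (0.0324 + 0.0460) / 0.2051 = 0.3826 → 0.38
√T = √0.5 = 0.7071
φ(d₁) = φ(0.38) = 0.3712
vega = S·φ(d₁)·√T = 470·0.3712·0.7071 = 123.3635

123.36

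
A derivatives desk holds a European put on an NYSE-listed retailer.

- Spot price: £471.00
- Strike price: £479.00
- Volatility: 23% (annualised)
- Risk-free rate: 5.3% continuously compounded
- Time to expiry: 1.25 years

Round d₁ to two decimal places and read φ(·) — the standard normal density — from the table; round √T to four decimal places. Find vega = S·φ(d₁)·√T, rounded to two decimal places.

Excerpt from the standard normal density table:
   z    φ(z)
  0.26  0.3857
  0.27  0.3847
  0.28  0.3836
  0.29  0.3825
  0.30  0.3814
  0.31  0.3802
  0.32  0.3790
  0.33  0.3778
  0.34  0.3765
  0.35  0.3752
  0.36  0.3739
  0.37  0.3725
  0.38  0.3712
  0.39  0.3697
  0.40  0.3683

σ√T = 0.23·√1.25 = 0.2571
d₁ = [ln(471/479) + (0.053 + 0.23²/2)·1.25] / 0.2571 = [-0.0168 + 0.0993] / 0.2571 = 0.3207 which rounds to 0.32
√T = √1.25 = 1.1180
φ(d₁) = φ(0.32) = 0.3790
vega = S·φ(d₁)·√T = 471·0.3790·1.1180 = 199.5731

199.57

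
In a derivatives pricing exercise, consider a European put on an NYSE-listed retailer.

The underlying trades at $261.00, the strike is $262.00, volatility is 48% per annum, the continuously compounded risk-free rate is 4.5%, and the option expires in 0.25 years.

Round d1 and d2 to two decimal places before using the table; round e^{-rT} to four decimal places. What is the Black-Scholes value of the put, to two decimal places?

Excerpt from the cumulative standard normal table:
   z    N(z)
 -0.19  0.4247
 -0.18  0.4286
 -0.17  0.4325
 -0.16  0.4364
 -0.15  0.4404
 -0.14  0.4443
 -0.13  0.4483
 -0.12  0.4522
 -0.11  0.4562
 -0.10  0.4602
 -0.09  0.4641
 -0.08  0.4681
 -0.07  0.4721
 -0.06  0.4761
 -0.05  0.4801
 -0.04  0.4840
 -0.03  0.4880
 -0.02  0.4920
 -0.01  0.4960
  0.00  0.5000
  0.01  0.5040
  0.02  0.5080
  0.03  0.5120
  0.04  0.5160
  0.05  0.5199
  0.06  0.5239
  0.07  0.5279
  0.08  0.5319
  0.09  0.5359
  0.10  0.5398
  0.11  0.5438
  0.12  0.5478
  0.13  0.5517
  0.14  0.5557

$23.89

σ√T = 0.48 × 0.5000 = 0.2400
d₁ = [ln(261/262) + (0.045 + ½·0.48²)·0.25] / (σ√T) = (-0.0038 + 0.0401) / 0.2400 = 0.1509 ≈ 0.15
d₂ = 0.1509 − 0.2400 = -0.0891 ≈ -0.09
exp(−rT) = exp(−0.045·0.25) = 0.9888
N(−d₂) = N(0.09) = 0.5359;  N(−d₁) = N(-0.15) = 0.4404
P = 262·0.9888·0.5359 − 261·0.4404 = 138.8333 − 114.9444 = 23.8889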